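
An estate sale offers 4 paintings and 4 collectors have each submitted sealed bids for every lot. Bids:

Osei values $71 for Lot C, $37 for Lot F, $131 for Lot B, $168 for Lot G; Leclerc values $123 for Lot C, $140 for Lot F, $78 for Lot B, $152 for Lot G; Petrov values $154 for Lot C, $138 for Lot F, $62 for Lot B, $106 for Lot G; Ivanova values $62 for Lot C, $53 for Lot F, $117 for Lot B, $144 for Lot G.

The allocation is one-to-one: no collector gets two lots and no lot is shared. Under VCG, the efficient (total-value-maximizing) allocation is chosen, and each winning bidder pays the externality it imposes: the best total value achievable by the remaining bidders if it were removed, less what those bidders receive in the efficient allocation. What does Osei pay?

Osei pays $27.

Efficient allocation: Osei→Lot G ($168), Leclerc→Lot F ($140), Petrov→Lot C ($154), Ivanova→Lot B ($117); total welfare W = $579.
Osei receives Lot G at value $168, so the others get W − 168 = $411.
Without Osei: best allocation of the remaining 3 bidders over all 4 lots is Leclerc→Lot F ($140), Petrov→Lot C ($154), Ivanova→Lot G ($144), total $438.
VCG payment = (others' best without Osei) − (others' welfare with Osei) = 438 − 411 = $27.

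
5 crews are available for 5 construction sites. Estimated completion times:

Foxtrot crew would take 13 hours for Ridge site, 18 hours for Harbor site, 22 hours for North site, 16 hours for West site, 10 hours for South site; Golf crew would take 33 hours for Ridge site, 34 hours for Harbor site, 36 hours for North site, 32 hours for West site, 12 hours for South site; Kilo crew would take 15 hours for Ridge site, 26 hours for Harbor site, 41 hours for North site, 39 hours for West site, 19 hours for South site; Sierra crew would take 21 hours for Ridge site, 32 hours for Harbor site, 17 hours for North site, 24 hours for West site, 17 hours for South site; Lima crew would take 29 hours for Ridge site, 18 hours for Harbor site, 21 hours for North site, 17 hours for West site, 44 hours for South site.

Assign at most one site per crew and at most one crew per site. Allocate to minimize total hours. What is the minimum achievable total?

This is the linear assignment problem.
Optimal: Foxtrot crew→West site (16 hours), Golf crew→South site (12 hours), Kilo crew→Ridge site (15 hours), Sierra crew→North site (17 hours), Lima crew→Harbor site (18 hours) — total 16+12+15+17+18 = 78 hours.
Row-greedy (each crew in turn takes its cheapest remaining site) gives 92 hours, worse by 14.
Every other assignment is strictly worse.

Min total: 78 hours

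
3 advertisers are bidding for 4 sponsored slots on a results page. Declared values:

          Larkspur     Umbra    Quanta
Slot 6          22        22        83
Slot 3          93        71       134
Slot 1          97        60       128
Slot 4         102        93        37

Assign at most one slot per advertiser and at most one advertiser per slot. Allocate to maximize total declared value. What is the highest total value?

Max total: $324

Optimal: Larkspur→Slot 1 ($97), Umbra→Slot 4 ($93), Quanta→Slot 3 ($134) — total 97+93+134 = $324.
Row-greedy (each advertiser in turn takes its best remaining slot) gives $301, worse by 23.
Every other assignment is strictly worse.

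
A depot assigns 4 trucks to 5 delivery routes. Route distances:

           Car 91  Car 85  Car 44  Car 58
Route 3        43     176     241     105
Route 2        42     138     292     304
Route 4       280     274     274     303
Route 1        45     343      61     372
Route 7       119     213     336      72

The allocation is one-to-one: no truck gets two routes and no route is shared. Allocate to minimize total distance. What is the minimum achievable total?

Optimal: Car 91→Route 3 (43 km), Car 85→Route 2 (138 km), Car 44→Route 1 (61 km), Car 58→Route 7 (72 km) — total 43+138+61+72 = 314 km.
Column-greedy (each route in turn goes to its cheapest remaining truck) gives 827 km, worse by 513.
Next-best assignment: Car 91→Route 2, Car 85→Route 3, Car 44→Route 1, Car 58→Route 7 = 351 km.
Swapping Car 44↔Car 91 (Car 44→Route 3 241 km, Car 91→Route 1 45 km) adds 182.
Checked against all permutations: 314 km is optimal.

Minimum total: 314 km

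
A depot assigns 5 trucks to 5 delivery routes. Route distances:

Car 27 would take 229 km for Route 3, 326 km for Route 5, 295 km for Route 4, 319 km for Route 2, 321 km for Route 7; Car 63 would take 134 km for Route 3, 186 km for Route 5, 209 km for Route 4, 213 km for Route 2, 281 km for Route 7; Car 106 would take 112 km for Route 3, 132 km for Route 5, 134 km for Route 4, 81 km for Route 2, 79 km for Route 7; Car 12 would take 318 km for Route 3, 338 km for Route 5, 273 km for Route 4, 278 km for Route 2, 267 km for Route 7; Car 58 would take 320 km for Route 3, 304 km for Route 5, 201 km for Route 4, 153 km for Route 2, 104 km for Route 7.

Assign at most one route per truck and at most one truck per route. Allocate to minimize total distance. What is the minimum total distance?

Optimal: Car 27→Route 3 (229 km), Car 63→Route 5 (186 km), Car 106→Route 2 (81 km), Car 12→Route 4 (273 km), Car 58→Route 7 (104 km) — total 229+186+81+273+104 = 873 km.
Row-greedy (each truck in turn takes its cheapest remaining route) gives 920 km, worse by 47.
Every other assignment is strictly worse.

Min total: 873 km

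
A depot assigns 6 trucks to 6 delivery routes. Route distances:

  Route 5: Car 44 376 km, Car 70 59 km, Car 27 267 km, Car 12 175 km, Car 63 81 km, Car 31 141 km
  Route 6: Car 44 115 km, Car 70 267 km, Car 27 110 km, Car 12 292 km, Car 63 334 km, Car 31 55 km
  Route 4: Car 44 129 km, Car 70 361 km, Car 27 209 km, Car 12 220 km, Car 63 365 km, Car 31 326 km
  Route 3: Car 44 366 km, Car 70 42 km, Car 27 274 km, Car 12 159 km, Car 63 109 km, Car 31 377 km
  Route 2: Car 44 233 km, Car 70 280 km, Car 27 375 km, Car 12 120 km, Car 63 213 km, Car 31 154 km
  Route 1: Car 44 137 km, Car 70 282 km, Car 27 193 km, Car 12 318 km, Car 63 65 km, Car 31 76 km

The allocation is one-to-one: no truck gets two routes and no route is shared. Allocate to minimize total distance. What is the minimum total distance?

Minimum total: 558 km

Treat this as an assignment problem: match each truck to one route.
Optimal: Car 44→Route 4 (129 km), Car 70→Route 3 (42 km), Car 27→Route 6 (110 km), Car 12→Route 2 (120 km), Car 63→Route 5 (81 km), Car 31→Route 1 (76 km) — total 129+42+110+120+81+76 = 558 km.
Row-greedy (each truck in turn takes its cheapest remaining route) gives 877 km, worse by 319.
Swapping Car 12↔Car 63 (Car 12→Route 5 175 km, Car 63→Route 2 213 km) adds 187.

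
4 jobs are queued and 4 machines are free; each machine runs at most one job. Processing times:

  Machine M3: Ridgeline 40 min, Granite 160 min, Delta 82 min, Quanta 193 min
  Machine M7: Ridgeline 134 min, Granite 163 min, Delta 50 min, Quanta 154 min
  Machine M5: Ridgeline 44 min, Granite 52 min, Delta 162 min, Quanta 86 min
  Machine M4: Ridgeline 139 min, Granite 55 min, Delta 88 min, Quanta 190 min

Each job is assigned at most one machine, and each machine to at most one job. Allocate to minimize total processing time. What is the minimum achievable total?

Min total: 231 min

This is a one-to-one assignment (minimum-cost bipartite matching).
Optimal: Ridgeline→Machine M3 (40 min), Granite→Machine M4 (55 min), Delta→Machine M7 (50 min), Quanta→Machine M5 (86 min) — total 40+55+50+86 = 231 min.
Row-greedy (each job in turn takes its cheapest remaining machine) gives 332 min, worse by 101.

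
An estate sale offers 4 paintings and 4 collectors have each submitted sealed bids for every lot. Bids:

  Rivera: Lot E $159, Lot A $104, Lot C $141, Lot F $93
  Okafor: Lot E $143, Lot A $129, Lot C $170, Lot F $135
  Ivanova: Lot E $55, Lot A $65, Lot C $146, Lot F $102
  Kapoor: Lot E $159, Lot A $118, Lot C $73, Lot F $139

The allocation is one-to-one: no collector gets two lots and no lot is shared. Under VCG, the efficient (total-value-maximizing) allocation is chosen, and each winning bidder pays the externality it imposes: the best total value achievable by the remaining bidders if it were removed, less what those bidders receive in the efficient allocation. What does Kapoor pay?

Efficient allocation: Rivera→Lot E ($159), Okafor→Lot A ($129), Ivanova→Lot C ($146), Kapoor→Lot F ($139); total welfare W = $573.
Kapoor receives Lot F at value $139, so the others get W − 139 = $434.
Without Kapoor: best allocation of the remaining 3 bidders over all 4 lots is Rivera→Lot E ($159), Okafor→Lot F ($135), Ivanova→Lot C ($146), total $440.
VCG payment = (others' best without Kapoor) − (others' welfare with Kapoor) = 440 − 434 = $6.

Kapoor pays $6.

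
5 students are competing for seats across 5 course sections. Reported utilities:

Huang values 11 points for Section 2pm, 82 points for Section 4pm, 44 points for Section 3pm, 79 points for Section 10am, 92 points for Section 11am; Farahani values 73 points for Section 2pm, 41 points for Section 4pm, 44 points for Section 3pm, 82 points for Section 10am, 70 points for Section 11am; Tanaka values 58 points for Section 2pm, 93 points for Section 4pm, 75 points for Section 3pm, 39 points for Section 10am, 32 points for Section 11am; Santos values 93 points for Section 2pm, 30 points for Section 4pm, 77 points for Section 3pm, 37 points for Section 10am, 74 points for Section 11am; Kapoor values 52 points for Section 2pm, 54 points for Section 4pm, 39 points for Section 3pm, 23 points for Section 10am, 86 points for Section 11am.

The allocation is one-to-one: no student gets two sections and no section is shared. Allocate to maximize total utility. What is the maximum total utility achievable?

Optimal: Huang→Section 4pm (82 points), Farahani→Section 10am (82 points), Tanaka→Section 3pm (75 points), Santos→Section 2pm (93 points), Kapoor→Section 11am (86 points) — total 82+82+75+93+86 = 418 points.
Row-greedy (each student in turn takes its best remaining section) gives 399 points, worse by 19.
Next-best assignment: Huang→Section 10am, Farahani→Section 2pm, Tanaka→Section 4pm, Santos→Section 3pm, Kapoor→Section 11am = 408 points.

Max total: 418 points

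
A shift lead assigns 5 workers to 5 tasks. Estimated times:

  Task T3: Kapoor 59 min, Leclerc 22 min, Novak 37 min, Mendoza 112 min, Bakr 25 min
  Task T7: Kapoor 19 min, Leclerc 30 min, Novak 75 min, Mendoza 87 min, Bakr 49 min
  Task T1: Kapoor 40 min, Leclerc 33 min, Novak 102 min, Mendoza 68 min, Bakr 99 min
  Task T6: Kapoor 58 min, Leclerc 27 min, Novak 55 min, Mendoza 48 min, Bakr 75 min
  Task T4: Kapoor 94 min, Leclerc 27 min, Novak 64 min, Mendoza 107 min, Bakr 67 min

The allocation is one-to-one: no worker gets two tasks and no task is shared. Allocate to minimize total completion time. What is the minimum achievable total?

Minimum total: 189 min

This is the linear assignment problem.
Optimal: Kapoor→Task T7 (19 min), Leclerc→Task T1 (33 min), Novak→Task T4 (64 min), Mendoza→Task T6 (48 min), Bakr→Task T3 (25 min) — total 19+33+64+48+25 = 189 min.
Column-greedy (each task in turn goes to its cheapest remaining worker) gives 231 min, worse by 42.
Next-best assignment: Kapoor→Task T7, Leclerc→Task T4, Novak→Task T6, Mendoza→Task T1, Bakr→Task T3 = 194 min.
Checked against all permutations: 189 min is optimal.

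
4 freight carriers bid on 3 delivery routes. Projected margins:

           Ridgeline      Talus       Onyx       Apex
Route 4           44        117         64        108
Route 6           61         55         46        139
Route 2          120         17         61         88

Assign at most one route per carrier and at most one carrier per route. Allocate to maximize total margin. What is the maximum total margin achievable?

Optimal: Talus→Route 4 ($117k), Apex→Route 6 ($139k), Ridgeline→Route 2 ($120k) — total 117+139+120 = $376k.
Row-greedy (each carrier in turn takes its best remaining route) gives $283k, worse by 93.
Next-best assignment: Onyx→Route 4, Apex→Route 6, Ridgeline→Route 2 = $323k.

Max total: $376k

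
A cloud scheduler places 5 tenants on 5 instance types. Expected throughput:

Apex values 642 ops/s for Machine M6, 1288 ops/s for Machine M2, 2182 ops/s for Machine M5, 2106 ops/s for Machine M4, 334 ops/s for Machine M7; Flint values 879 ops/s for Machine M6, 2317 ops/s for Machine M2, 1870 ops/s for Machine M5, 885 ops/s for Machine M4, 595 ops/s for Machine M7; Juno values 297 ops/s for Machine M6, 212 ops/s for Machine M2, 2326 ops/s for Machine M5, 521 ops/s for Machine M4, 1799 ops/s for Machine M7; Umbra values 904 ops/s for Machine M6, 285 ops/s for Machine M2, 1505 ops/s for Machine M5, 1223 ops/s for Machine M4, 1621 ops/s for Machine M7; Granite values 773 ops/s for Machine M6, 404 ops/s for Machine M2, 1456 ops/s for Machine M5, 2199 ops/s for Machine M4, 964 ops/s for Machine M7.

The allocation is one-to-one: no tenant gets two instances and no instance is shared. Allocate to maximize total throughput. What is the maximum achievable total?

Max total: 9401 ops/s

This is the linear assignment problem.
Optimal: Apex→Machine M5 (2182 ops/s), Flint→Machine M2 (2317 ops/s), Juno→Machine M7 (1799 ops/s), Umbra→Machine M6 (904 ops/s), Granite→Machine M4 (2199 ops/s) — total 2182+2317+1799+904+2199 = 9401 ops/s.
Column-greedy (each instance in turn goes to its best remaining tenant) gives 8080 ops/s, worse by 1321.
Swapping Umbra↔Flint (Umbra→Machine M2 285 ops/s, Flint→Machine M6 879 ops/s) loses 2057.
Every other assignment is strictly worse.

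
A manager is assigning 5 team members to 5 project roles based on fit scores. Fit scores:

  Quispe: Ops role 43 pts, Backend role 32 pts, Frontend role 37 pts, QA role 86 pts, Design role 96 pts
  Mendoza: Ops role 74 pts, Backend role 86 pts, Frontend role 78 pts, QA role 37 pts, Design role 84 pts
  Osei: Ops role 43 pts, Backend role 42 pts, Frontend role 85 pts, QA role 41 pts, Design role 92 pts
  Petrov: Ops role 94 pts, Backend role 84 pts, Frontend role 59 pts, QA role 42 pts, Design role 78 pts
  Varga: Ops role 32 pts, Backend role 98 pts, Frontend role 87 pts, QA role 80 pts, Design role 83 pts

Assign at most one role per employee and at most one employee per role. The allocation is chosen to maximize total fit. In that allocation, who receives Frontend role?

Optimal: Quispe→QA role (86 pts), Mendoza→Frontend role (78 pts), Osei→Design role (92 pts), Petrov→Ops role (94 pts), Varga→Backend role (98 pts) — total 86+78+92+94+98 = 448 pts.
Next-best assignment: Quispe→QA role, Mendoza→Design role, Osei→Frontend role, Petrov→Ops role, Varga→Backend role = 447 pts.
Checked against all permutations: 448 pts is optimal.
Mendoza's own top role is Backend role (86 pts), but forcing Mendoza→Backend role and reassigning the rest optimally gives only 445 pts — worse by 3.

Mendoza receives Frontend role.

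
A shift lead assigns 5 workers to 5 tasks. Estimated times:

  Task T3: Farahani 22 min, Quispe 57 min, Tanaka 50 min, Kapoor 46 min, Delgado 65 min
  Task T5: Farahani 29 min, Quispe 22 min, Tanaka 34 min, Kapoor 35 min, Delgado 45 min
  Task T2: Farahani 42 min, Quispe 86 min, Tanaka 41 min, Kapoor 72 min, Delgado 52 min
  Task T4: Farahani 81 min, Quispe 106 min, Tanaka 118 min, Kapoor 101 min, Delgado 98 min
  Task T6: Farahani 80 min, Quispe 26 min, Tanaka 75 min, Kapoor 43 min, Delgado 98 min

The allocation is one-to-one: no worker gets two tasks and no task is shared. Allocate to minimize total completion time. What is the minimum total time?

Minimum total: 222 min

Optimal: Farahani→Task T3 (22 min), Quispe→Task T6 (26 min), Tanaka→Task T2 (41 min), Kapoor→Task T5 (35 min), Delgado→Task T4 (98 min) — total 22+26+41+35+98 = 222 min.
Column-greedy (each task in turn goes to its cheapest remaining worker) gives 226 min, worse by 4.
Next-best assignment: Farahani→Task T3, Quispe→Task T5, Tanaka→Task T2, Kapoor→Task T6, Delgado→Task T4 = 226 min.
Every other assignment is strictly worse.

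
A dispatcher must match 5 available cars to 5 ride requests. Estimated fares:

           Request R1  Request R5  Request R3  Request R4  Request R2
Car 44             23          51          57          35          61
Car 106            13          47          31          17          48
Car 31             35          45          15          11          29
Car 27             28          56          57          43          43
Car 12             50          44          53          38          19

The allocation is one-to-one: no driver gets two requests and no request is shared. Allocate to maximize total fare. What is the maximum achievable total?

Maximum total: $243

This is a one-to-one assignment (maximum-weight bipartite matching).
Optimal: Car 44→Request R3 ($57), Car 106→Request R2 ($48), Car 31→Request R5 ($45), Car 27→Request R4 ($43), Car 12→Request R1 ($50) — total 57+48+45+43+50 = $243.
Column-greedy (each request in turn goes to its best remaining driver) gives $209, worse by 34.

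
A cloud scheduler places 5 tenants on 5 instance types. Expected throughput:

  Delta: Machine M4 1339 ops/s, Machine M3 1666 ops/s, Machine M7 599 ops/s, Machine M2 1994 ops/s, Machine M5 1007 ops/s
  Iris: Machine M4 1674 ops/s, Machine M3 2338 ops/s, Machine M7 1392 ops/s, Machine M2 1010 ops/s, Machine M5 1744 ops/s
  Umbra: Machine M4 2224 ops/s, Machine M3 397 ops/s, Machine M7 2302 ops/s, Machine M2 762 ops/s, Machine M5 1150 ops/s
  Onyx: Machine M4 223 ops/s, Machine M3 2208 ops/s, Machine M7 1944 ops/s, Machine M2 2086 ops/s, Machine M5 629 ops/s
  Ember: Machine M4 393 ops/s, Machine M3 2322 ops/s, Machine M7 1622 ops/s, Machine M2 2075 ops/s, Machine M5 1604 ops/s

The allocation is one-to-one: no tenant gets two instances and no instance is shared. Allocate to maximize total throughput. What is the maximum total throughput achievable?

Maximum total: 10228 ops/s

Optimal: Delta→Machine M2 (1994 ops/s), Iris→Machine M5 (1744 ops/s), Umbra→Machine M4 (2224 ops/s), Onyx→Machine M7 (1944 ops/s), Ember→Machine M3 (2322 ops/s) — total 1994+1744+2224+1944+2322 = 10228 ops/s.
Column-greedy (each instance in turn goes to its best remaining tenant) gives 9588 ops/s, worse by 640.
Swapping Iris↔Delta (Iris→Machine M2 1010 ops/s, Delta→Machine M5 1007 ops/s) loses 1721.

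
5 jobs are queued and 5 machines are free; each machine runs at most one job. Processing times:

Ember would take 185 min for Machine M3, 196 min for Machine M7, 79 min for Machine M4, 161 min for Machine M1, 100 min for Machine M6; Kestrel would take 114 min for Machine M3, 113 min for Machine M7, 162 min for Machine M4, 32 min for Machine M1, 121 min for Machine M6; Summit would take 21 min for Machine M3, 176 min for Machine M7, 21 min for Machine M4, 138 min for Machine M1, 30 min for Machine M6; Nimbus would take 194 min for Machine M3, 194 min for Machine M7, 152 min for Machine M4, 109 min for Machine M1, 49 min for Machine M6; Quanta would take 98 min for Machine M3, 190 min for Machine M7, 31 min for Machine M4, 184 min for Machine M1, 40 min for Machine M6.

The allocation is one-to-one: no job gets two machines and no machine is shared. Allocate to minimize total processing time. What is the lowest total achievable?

Min total: 329 min

Optimal: Ember→Machine M7 (196 min), Kestrel→Machine M1 (32 min), Summit→Machine M3 (21 min), Nimbus→Machine M6 (49 min), Quanta→Machine M4 (31 min) — total 196+32+21+49+31 = 329 min.
Next-best assignment: Ember→Machine M4, Kestrel→Machine M7, Summit→Machine M3, Nimbus→Machine M1, Quanta→Machine M6 = 362 min.
Swapping Nimbus↔Kestrel (Nimbus→Machine M1 109 min, Kestrel→Machine M6 121 min) adds 149.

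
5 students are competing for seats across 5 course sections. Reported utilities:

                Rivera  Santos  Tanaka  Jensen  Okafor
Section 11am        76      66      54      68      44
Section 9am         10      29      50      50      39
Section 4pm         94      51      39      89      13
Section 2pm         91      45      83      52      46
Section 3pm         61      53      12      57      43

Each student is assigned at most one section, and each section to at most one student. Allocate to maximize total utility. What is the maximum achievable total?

Max total: 340 points

Optimal: Rivera→Section 11am (76 points), Santos→Section 3pm (53 points), Tanaka→Section 2pm (83 points), Jensen→Section 4pm (89 points), Okafor→Section 9am (39 points) — total 76+53+83+89+39 = 340 points.
Max-entry greedy (repeatedly take the single best remaining cell) gives 337 points, worse by 3.
Next-best assignment: Rivera→Section 4pm, Santos→Section 11am, Tanaka→Section 2pm, Jensen→Section 3pm, Okafor→Section 9am = 339 points.
No other one-to-one assignment exceeds 340 points.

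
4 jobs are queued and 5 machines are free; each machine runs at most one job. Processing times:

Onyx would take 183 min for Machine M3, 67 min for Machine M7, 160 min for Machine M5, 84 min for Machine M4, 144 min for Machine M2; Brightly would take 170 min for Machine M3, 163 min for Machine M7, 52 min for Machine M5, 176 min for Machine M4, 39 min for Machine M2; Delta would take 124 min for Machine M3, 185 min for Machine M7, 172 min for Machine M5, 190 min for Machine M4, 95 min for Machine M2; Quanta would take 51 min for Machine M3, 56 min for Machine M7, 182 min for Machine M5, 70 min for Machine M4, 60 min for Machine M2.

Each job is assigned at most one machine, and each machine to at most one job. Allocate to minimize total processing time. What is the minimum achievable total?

Min total: 265 min

Optimal: Onyx→Machine M7 (67 min), Brightly→Machine M5 (52 min), Delta→Machine M2 (95 min), Quanta→Machine M3 (51 min) — total 67+52+95+51 = 265 min.
Min-entry greedy (repeatedly take the single cheapest remaining cell) gives 329 min, worse by 64.
Next-best assignment: Onyx→Machine M4, Brightly→Machine M5, Delta→Machine M2, Quanta→Machine M3 = 282 min.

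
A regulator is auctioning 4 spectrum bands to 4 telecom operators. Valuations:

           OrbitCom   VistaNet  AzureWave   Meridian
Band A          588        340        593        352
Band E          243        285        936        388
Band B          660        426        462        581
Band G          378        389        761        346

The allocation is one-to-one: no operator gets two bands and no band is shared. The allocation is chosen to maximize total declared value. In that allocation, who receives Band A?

Optimal: OrbitCom→Band A ($588M), VistaNet→Band G ($389M), AzureWave→Band E ($936M), Meridian→Band B ($581M) — total 588+389+936+581 = $2494M.
Swapping VistaNet↔AzureWave (VistaNet→Band E $285M, AzureWave→Band G $761M) loses 279.
OrbitCom's own top band is Band B ($660M), but forcing OrbitCom→Band B and reassigning the rest optimally gives only $2337M — worse by 157.

OrbitCom receives Band A.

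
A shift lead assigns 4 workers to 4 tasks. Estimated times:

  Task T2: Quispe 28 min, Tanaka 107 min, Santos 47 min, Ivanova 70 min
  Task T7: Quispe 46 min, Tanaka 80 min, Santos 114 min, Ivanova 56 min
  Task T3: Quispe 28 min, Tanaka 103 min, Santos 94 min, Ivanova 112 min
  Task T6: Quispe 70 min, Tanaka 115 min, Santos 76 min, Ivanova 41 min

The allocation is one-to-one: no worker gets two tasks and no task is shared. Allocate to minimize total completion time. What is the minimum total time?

This is the linear assignment problem.
Optimal: Quispe→Task T3 (28 min), Tanaka→Task T7 (80 min), Santos→Task T2 (47 min), Ivanova→Task T6 (41 min) — total 28+80+47+41 = 196 min.
Min-entry greedy (repeatedly take the single cheapest remaining cell) gives 243 min, worse by 47.
Next-best assignment: Quispe→Task T7, Tanaka→Task T3, Santos→Task T2, Ivanova→Task T6 = 237 min.
Swapping Santos↔Tanaka (Santos→Task T7 114 min, Tanaka→Task T2 107 min) adds 94.
No other one-to-one assignment undercuts 196 min.

Minimum total: 196 min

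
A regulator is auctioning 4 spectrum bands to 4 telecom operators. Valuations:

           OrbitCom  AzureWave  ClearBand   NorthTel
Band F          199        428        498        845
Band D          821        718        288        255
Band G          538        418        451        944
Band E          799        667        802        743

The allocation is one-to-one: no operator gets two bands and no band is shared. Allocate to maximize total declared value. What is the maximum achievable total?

Maximum total: $2995M

Optimal: OrbitCom→Band D ($821M), AzureWave→Band F ($428M), ClearBand→Band E ($802M), NorthTel→Band G ($944M) — total 821+428+802+944 = $2995M.
Column-greedy (each band in turn goes to its best remaining operator) gives $2784M, worse by 211.
Swapping ClearBand↔AzureWave (ClearBand→Band F $498M, AzureWave→Band E $667M) loses 65.
No other one-to-one assignment exceeds $2995M.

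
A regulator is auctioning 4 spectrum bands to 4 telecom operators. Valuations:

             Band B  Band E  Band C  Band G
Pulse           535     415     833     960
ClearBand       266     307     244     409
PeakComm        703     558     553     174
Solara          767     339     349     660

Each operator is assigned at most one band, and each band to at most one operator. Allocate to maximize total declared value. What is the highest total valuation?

Maximum total: $2587M

Optimal: Pulse→Band G ($960M), ClearBand→Band E ($307M), PeakComm→Band C ($553M), Solara→Band B ($767M) — total 960+307+553+767 = $2587M.
Row-greedy (each operator in turn takes its best remaining band) gives $2319M, worse by 268.
Next-best assignment: Pulse→Band C, ClearBand→Band G, PeakComm→Band E, Solara→Band B = $2567M.
Swapping ClearBand↔Pulse (ClearBand→Band G $409M, Pulse→Band E $415M) loses 443.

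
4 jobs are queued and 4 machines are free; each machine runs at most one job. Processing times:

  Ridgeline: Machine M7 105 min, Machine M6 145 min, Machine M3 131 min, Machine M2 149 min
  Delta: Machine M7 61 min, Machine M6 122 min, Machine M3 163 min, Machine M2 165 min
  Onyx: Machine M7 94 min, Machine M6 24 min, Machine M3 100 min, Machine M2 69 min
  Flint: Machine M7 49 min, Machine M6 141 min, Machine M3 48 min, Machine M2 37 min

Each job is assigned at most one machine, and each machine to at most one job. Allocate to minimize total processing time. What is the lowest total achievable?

Treat this as an assignment problem: match each job to one machine.
Optimal: Ridgeline→Machine M3 (131 min), Delta→Machine M7 (61 min), Onyx→Machine M6 (24 min), Flint→Machine M2 (37 min) — total 131+61+24+37 = 253 min.
Column-greedy (each machine in turn goes to its cheapest remaining job) gives 369 min, worse by 116.
No other one-to-one assignment undercuts 253 min.

Minimum total: 253 min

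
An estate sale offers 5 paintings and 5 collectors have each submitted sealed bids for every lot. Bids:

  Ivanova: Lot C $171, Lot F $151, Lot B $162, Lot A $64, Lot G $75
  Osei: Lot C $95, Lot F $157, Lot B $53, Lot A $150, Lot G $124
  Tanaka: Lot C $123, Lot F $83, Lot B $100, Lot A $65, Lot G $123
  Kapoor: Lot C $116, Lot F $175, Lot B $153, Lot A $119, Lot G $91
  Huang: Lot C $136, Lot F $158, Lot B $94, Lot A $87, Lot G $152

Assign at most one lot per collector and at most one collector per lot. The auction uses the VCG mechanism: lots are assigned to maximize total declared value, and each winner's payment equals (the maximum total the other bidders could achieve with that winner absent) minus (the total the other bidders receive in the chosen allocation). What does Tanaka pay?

Efficient allocation: Ivanova→Lot B ($162), Osei→Lot A ($150), Tanaka→Lot C ($123), Kapoor→Lot F ($175), Huang→Lot G ($152); total welfare W = $762.
Tanaka receives Lot C at value $123, so the others get W − 123 = $639.
Without Tanaka: best allocation of the remaining 4 bidders over all 5 lots is Ivanova→Lot C ($171), Osei→Lot A ($150), Kapoor→Lot F ($175), Huang→Lot G ($152), total $648.
VCG payment = (others' best without Tanaka) − (others' welfare with Tanaka) = 648 − 639 = $9.

Tanaka pays $9.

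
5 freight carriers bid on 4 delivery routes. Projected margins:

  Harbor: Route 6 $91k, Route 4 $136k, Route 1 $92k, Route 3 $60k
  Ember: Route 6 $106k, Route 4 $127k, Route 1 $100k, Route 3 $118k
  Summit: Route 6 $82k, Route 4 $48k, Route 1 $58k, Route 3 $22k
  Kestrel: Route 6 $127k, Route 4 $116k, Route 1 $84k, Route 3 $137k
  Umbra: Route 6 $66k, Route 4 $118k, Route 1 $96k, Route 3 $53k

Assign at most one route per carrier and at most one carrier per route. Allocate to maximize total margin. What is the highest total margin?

This is a one-to-one assignment (maximum-weight bipartite matching).
Optimal: Kestrel→Route 6 ($127k), Harbor→Route 4 ($136k), Umbra→Route 1 ($96k), Ember→Route 3 ($118k) — total 127+136+96+118 = $477k.
Column-greedy (each route in turn goes to its best remaining carrier) gives $416k, worse by 61.
Checked against all permutations: $477k is optimal.

Maximum total: $477k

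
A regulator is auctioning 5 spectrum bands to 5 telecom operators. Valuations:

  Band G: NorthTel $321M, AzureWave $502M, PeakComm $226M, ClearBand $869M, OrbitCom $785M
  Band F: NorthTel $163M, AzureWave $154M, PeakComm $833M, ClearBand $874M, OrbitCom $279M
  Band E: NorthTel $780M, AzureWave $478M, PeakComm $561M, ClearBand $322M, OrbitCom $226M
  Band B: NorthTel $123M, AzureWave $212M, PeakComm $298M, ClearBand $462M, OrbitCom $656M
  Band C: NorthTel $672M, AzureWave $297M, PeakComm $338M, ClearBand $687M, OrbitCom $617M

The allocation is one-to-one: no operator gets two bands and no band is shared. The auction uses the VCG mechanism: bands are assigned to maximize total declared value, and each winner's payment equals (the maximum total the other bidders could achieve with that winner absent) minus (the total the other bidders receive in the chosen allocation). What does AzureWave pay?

Efficient allocation: NorthTel→Band C ($672M), AzureWave→Band E ($478M), PeakComm→Band F ($833M), ClearBand→Band G ($869M), OrbitCom→Band B ($656M); total welfare W = $3508M.
AzureWave receives Band E at value $478M, so the others get W − 478 = $3030M.
Without AzureWave: best allocation of the remaining 4 bidders over all 5 bands is NorthTel→Band E ($780M), PeakComm→Band F ($833M), ClearBand→Band G ($869M), OrbitCom→Band B ($656M), total $3138M.
VCG payment = (others' best without AzureWave) − (others' welfare with AzureWave) = 3138 − 3030 = $108M.

AzureWave pays $108M.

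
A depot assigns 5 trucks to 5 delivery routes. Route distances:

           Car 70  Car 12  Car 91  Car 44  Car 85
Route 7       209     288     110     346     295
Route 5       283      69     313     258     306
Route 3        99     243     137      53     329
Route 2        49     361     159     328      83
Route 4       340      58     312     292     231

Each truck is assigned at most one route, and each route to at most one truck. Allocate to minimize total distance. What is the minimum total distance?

Min total: 512 km

Optimal: Car 70→Route 2 (49 km), Car 12→Route 5 (69 km), Car 91→Route 7 (110 km), Car 44→Route 3 (53 km), Car 85→Route 4 (231 km) — total 49+69+110+53+231 = 512 km.
Row-greedy (each truck in turn takes its cheapest remaining route) gives 576 km, worse by 64.
Next-best assignment: Car 70→Route 2, Car 12→Route 4, Car 91→Route 7, Car 44→Route 3, Car 85→Route 5 = 576 km.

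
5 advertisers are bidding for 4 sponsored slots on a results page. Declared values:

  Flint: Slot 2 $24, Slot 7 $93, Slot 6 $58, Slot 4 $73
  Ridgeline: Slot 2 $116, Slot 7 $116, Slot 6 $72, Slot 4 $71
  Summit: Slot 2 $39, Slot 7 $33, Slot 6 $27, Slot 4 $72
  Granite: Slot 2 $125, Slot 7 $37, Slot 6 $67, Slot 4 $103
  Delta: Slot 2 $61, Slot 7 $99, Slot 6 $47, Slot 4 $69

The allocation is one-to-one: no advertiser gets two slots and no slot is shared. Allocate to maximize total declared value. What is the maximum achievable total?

Maximum total: $376

Optimal: Ridgeline→Slot 2 ($116), Delta→Slot 7 ($99), Flint→Slot 6 ($58), Granite→Slot 4 ($103) — total 116+99+58+103 = $376.
Column-greedy (each slot in turn goes to its best remaining advertiser) gives $371, worse by 5.
Next-best assignment: Granite→Slot 2, Ridgeline→Slot 7, Flint→Slot 6, Summit→Slot 4 = $371.
Swapping Granite↔Flint (Granite→Slot 6 $67, Flint→Slot 4 $73) loses 21.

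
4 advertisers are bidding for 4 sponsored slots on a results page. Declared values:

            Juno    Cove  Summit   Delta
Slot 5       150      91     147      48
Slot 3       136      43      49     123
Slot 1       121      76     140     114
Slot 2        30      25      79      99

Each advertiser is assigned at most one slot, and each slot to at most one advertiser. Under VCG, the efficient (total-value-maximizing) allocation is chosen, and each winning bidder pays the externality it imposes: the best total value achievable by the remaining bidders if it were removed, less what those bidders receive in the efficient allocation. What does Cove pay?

Cove pays $38.

Efficient allocation: Juno→Slot 3 ($136), Cove→Slot 5 ($91), Summit→Slot 1 ($140), Delta→Slot 2 ($99); total welfare W = $466.
Cove receives Slot 5 at value $91, so the others get W − 91 = $375.
Without Cove: best allocation of the remaining 3 bidders over all 4 slots is Juno→Slot 5 ($150), Summit→Slot 1 ($140), Delta→Slot 3 ($123), total $413.
VCG payment = (others' best without Cove) − (others' welfare with Cove) = 413 − 375 = $38.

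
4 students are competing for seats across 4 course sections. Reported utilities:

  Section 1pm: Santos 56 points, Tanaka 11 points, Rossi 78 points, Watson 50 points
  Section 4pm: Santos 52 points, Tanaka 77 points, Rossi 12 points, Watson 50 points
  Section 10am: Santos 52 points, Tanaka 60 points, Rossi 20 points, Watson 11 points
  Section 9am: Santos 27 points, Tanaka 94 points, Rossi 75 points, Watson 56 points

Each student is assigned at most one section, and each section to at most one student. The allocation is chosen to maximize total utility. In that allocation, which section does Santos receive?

Optimal: Santos→Section 10am (52 points), Tanaka→Section 9am (94 points), Rossi→Section 1pm (78 points), Watson→Section 4pm (50 points) — total 52+94+78+50 = 274 points.
Row-greedy (each student in turn takes its best remaining section) gives 220 points, worse by 54.
Next-best assignment: Santos→Section 10am, Tanaka→Section 4pm, Rossi→Section 1pm, Watson→Section 9am = 263 points.
Swapping Tanaka↔Rossi (Tanaka→Section 1pm 11 points, Rossi→Section 9am 75 points) loses 86.
Santos's own top section is Section 1pm (56 points), but forcing Santos→Section 1pm and reassigning the rest optimally gives only 241 points — worse by 33.

Santos receives Section 10am.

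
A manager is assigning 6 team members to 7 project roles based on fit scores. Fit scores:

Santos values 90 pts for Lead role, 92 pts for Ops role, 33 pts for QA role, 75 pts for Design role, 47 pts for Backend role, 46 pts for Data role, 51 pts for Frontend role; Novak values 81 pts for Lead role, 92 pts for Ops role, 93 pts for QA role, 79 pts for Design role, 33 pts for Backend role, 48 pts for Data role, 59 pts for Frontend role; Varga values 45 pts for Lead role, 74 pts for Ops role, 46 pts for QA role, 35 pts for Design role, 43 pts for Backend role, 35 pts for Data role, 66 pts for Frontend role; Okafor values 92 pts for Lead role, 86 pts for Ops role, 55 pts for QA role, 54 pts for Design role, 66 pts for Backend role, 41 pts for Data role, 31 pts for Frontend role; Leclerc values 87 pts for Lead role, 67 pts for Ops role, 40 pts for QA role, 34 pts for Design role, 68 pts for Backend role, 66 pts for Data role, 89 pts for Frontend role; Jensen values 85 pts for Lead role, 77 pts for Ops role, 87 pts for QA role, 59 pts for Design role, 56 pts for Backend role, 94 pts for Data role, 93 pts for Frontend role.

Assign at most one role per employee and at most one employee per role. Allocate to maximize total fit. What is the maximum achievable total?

This is the linear assignment problem.
Optimal: Santos→Design role (75 pts), Novak→QA role (93 pts), Varga→Ops role (74 pts), Okafor→Lead role (92 pts), Leclerc→Frontend role (89 pts), Jensen→Data role (94 pts) — total 75+93+74+92+89+94 = 517 pts.
Next-best assignment: Santos→Lead role, Novak→QA role, Varga→Ops role, Okafor→Backend role, Leclerc→Frontend role, Jensen→Data role = 506 pts.
Swapping Santos↔Novak (Santos→QA role 33 pts, Novak→Design role 79 pts) loses 56.
Checked against all permutations: 517 pts is optimal.

Max total: 517 pts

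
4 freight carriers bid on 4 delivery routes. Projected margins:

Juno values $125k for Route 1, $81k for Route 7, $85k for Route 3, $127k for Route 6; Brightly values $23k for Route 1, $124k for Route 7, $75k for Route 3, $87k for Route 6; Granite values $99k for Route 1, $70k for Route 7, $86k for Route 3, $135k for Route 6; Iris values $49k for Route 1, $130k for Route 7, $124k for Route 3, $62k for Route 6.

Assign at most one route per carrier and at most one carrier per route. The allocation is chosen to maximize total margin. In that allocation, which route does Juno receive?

Optimal: Juno→Route 1 ($125k), Brightly→Route 7 ($124k), Granite→Route 6 ($135k), Iris→Route 3 ($124k) — total 125+124+135+124 = $508k.
Max-entry greedy (repeatedly take the single best remaining cell) gives $465k, worse by 43.
Swapping Juno↔Brightly (Juno→Route 7 $81k, Brightly→Route 1 $23k) loses 145.
Juno's own top route is Route 6 ($127k), but forcing Juno→Route 6 and reassigning the rest optimally gives only $474k — worse by 34.

Juno receives Route 1.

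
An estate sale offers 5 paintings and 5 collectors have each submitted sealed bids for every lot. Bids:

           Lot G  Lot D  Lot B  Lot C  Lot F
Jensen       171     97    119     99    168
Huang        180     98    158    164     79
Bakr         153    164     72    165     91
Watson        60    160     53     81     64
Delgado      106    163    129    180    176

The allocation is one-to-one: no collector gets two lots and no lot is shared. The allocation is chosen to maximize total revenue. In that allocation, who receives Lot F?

Delgado receives Lot F.

This is the linear assignment problem.
Optimal: Jensen→Lot G ($171), Huang→Lot B ($158), Bakr→Lot C ($165), Watson→Lot D ($160), Delgado→Lot F ($176) — total 171+158+165+160+176 = $830.
Next-best assignment: Jensen→Lot F, Huang→Lot B, Bakr→Lot G, Watson→Lot D, Delgado→Lot C = $819.
Delgado's own top lot is Lot C ($180), but forcing Delgado→Lot C and reassigning the rest optimally gives only $819 — worse by 11.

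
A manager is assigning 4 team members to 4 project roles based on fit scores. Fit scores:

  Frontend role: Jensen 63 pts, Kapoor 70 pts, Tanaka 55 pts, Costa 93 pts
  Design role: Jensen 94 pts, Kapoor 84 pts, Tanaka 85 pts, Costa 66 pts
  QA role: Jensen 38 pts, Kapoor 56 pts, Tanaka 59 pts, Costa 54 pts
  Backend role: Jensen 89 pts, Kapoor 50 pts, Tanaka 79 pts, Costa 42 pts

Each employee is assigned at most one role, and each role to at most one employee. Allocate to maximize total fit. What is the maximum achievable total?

Max total: 325 pts

This is the linear assignment problem.
Optimal: Jensen→Backend role (89 pts), Kapoor→Design role (84 pts), Tanaka→QA role (59 pts), Costa→Frontend role (93 pts) — total 89+84+59+93 = 325 pts.
Row-greedy (each employee in turn takes its best remaining role) gives 297 pts, worse by 28.
Next-best assignment: Jensen→Backend role, Kapoor→QA role, Tanaka→Design role, Costa→Frontend role = 323 pts.
No other one-to-one assignment exceeds 325 pts.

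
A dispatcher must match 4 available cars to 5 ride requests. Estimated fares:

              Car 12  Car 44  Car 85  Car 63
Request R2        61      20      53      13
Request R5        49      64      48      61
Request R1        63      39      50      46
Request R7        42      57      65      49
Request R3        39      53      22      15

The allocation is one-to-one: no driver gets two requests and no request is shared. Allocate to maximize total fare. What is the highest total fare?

Maximum total: $242

Optimal: Car 12→Request R1 ($63), Car 44→Request R3 ($53), Car 85→Request R7 ($65), Car 63→Request R5 ($61) — total 63+53+65+61 = $242.
Column-greedy (each request in turn goes to its best remaining driver) gives $224, worse by 18.
Swapping Car 44↔Car 12 (Car 44→Request R1 $39, Car 12→Request R3 $39) loses 38.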